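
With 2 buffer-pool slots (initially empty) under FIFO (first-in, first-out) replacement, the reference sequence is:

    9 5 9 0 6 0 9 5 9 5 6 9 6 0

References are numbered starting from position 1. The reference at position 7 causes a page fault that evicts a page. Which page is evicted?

0

pos 1: 9: fault, frames {9}
pos 2: 5: fault, frames {9,5}
pos 3: 9: hit
pos 4: 0: fault, evict 9, frames {5,0}
pos 5: 6: fault, evict 5, frames {0,6}
pos 6: 0: hit
pos 7: 9: fault, evict 0, frames {6,9}
At position 7, page 0 is evicted.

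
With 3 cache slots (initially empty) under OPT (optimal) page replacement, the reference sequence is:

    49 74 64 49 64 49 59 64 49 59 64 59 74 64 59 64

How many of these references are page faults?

5

49: fault, frames [49]
74: fault, frames [49, 74]
64: fault, frames [49, 74, 64]
49: hit
64: hit
49: hit
59: fault, evict 74, frames [49, 64, 59]
64: hit
49: hit
59: hit
64: hit
59: hit
74: fault, evict 49, frames [64, 59, 74]
64: hit
59: hit
64: hit
Page faults: 5.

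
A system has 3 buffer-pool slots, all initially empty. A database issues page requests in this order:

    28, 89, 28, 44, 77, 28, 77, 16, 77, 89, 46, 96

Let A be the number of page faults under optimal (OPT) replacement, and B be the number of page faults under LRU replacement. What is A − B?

Under OPT: F F . F F . . F . . F F → 7 faults.
Under LRU: F F . F F . . F . F F F → 8 faults.
A − B = 7 − 8 = -1.

-1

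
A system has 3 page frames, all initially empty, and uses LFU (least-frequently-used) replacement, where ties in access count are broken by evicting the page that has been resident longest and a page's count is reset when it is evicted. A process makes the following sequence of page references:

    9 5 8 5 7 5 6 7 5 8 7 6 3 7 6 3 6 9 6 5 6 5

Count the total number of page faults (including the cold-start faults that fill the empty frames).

9: miss, frames (9)
5: miss, frames (9 5)
8: miss, frames (9 5 8)
5: hit
7: miss, evict 9, frames (5 8 7)
5: hit
6: miss, evict 8, frames (5 7 6)
7: hit
5: hit
8: miss, evict 6, frames (5 7 8)
7: hit
6: miss, evict 8, frames (5 7 6)
3: miss, evict 6, frames (5 7 3)
7: hit
6: miss, evict 3, frames (5 7 6)
3: miss, evict 6, frames (5 7 3)
6: miss, evict 3, frames (5 7 6)
9: miss, evict 6, frames (5 7 9)
6: miss, evict 9, frames (5 7 6)
5: hit
6: hit
5: hit
Page faults: 13.

13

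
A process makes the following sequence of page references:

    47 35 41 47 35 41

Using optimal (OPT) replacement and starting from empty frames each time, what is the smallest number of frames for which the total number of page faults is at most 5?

2

f=1: 6 faults
f=2: 4 faults
f=3: 3 faults
Smallest f with faults ≤ 5 is 2.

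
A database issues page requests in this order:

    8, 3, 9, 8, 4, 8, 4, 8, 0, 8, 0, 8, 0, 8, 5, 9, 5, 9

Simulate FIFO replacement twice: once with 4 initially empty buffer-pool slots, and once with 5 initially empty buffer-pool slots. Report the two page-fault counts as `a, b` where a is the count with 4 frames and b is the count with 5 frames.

8, 6

4 frames: F F F . F . . . F F . . . . F F . . → 8 faults.
5 frames: F F F . F . . . F . . . . . F . . . → 6 faults.
6 < 8: adding a frame reduced faults, as is typical.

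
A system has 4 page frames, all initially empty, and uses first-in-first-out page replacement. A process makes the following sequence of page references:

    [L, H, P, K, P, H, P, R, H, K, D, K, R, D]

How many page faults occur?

L -> fault, frames (L)
H -> fault, frames (L H)
P -> fault, frames (L H P)
K -> fault, frames (L H P K)
P -> hit
H -> hit
P -> hit
R -> fault, evict L, frames (H P K R)
H -> hit
K -> hit
D -> fault, evict H, frames (P K R D)
K -> hit
R -> hit
D -> hit
Page faults: 6.

6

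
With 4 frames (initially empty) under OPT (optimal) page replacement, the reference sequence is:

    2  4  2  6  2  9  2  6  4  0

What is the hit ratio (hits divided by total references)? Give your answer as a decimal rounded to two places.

2 -> miss, frames [2]
4 -> miss, frames [2, 4]
2 -> hit
6 -> miss, frames [2, 4, 6]
2 -> hit
9 -> miss, frames [2, 4, 6, 9]
2 -> hit
6 -> hit
4 -> hit
0 -> miss, evict 9, frames [2, 4, 6, 0]
Hits: 5 of 10 references → 5/10 = 0.5000.

0.50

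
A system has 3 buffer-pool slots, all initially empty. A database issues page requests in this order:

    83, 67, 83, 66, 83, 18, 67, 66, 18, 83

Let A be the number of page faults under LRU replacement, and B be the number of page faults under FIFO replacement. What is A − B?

2

Under LRU: F F . F . F F F . F → 7 faults.
Under FIFO: F F . F . F . . . F → 5 faults.
A − B = 7 − 5 = 2.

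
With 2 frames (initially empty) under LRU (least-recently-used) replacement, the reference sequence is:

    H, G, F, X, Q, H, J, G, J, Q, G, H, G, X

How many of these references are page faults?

12

H → fault, frames (H)
G → fault, frames (H G)
F → fault, evict H, frames (G F)
X → fault, evict G, frames (F X)
Q → fault, evict F, frames (X Q)
H → fault, evict X, frames (Q H)
J → fault, evict Q, frames (H J)
G → fault, evict H, frames (J G)
J → hit
Q → fault, evict G, frames (J Q)
G → fault, evict J, frames (Q G)
H → fault, evict Q, frames (G H)
G → hit
X → fault, evict H, frames (G X)
Page faults: 12.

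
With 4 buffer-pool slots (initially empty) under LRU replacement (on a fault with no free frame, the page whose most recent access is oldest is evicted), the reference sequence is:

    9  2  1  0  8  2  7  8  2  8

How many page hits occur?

9 -> fault, frames {9}
2 -> fault, frames {9,2}
1 -> fault, frames {9,2,1}
0 -> fault, frames {9,2,1,0}
8 -> fault, evict 9, frames {2,1,0,8}
2 -> hit
7 -> fault, evict 1, frames {0,8,2,7}
8 -> hit
2 -> hit
8 -> hit
Hits: 4.

4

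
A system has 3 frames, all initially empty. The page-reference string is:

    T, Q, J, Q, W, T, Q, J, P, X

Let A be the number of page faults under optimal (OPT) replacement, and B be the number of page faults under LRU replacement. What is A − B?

-1

Under OPT: F F F . F . . F F F → 7 faults.
Under LRU: F F F . F F . F F F → 8 faults.
A − B = 7 − 8 = -1.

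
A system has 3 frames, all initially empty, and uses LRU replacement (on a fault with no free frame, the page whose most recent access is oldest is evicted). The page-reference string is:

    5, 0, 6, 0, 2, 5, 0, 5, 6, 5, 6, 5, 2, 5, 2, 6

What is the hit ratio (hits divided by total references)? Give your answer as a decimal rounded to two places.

0.56

5 -> miss, frames [5]
0 -> miss, frames [5, 0]
6 -> miss, frames [5, 0, 6]
0 -> hit
2 -> miss, evict 5, frames [6, 0, 2]
5 -> miss, evict 6, frames [0, 2, 5]
0 -> hit
5 -> hit
6 -> miss, evict 2, frames [0, 5, 6]
5 -> hit
6 -> hit
5 -> hit
2 -> miss, evict 0, frames [6, 5, 2]
5 -> hit
2 -> hit
6 -> hit
Hits: 9 of 16 references → 9/16 = 0.5625.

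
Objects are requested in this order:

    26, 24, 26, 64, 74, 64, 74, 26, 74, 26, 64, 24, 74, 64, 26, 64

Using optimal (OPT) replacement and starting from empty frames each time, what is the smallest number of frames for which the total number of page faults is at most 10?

2

f=1: 16 faults
f=2: 9 faults
f=3: 6 faults
f=4: 4 faults
Smallest f with faults ≤ 10 is 2.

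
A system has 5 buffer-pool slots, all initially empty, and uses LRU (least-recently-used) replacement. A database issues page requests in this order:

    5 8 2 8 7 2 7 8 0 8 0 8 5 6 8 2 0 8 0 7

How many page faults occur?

8

5: miss, frames {5}
8: miss, frames {5,8}
2: miss, frames {5,8,2}
8: hit
7: miss, frames {5,2,8,7}
2: hit
7: hit
8: hit
0: miss, frames {5,2,7,8,0}
8: hit
0: hit
8: hit
5: hit
6: miss, evict 2, frames {7,0,8,5,6}
8: hit
2: miss, evict 7, frames {0,5,6,8,2}
0: hit
8: hit
0: hit
7: miss, evict 5, frames {6,2,8,0,7}
Page faults: 8.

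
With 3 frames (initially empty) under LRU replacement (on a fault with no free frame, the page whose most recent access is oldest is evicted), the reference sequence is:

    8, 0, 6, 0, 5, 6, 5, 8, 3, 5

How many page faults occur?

8 → fault, frames {8}
0 → fault, frames {8,0}
6 → fault, frames {8,0,6}
0 → hit
5 → fault, evict 8, frames {6,0,5}
6 → hit
5 → hit
8 → fault, evict 0, frames {6,5,8}
3 → fault, evict 6, frames {5,8,3}
5 → hit
Page faults: 6.

6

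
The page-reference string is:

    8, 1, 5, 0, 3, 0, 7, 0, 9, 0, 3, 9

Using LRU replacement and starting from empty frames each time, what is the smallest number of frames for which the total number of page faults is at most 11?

f=1: 12 faults
f=2: 9 faults
f=3: 8 faults
f=4: 7 faults
f=5: 7 faults
f=6: 7 faults
f=7: 7 faults
Smallest f with faults ≤ 11 is 2.

2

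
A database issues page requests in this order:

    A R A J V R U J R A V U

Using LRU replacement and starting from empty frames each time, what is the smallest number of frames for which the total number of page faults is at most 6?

f=1: 12 faults
f=2: 11 faults
f=3: 10 faults
f=4: 8 faults
f=5: 5 faults
Smallest f with faults ≤ 6 is 5.

5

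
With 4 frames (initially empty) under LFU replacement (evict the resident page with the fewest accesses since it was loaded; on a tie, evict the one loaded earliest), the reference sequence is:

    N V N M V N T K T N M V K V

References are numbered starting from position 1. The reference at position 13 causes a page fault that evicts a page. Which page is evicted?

M

pos 1: N -> fault, frames [N]
pos 2: V -> fault, frames [N, V]
pos 3: N -> hit
pos 4: M -> fault, frames [N, V, M]
pos 5: V -> hit
pos 6: N -> hit
pos 7: T -> fault, frames [N, V, M, T]
pos 8: K -> fault, evict M, frames [N, V, T, K]
pos 9: T -> hit
pos 10: N -> hit
pos 11: M -> fault, evict K, frames [N, V, T, M]
pos 12: V -> hit
pos 13: K -> fault, evict M, frames [N, V, T, K]
At position 13, page M is evicted.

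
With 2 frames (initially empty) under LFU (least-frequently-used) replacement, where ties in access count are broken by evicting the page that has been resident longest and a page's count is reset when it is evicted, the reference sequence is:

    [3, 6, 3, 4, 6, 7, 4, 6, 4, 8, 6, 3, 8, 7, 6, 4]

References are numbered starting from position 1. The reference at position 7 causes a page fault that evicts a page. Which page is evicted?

pos 1: 3 → fault, frames {3}
pos 2: 6 → fault, frames {3,6}
pos 3: 3 → hit
pos 4: 4 → fault, evict 6, frames {3,4}
pos 5: 6 → fault, evict 4, frames {3,6}
pos 6: 7 → fault, evict 6, frames {3,7}
pos 7: 4 → fault, evict 7, frames {3,4}
At position 7, page 7 is evicted.

7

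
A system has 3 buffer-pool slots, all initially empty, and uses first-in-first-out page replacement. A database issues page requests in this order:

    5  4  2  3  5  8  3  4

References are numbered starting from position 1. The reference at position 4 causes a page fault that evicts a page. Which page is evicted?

5

pos 1: 5 -> fault, frames {5}
pos 2: 4 -> fault, frames {5,4}
pos 3: 2 -> fault, frames {5,4,2}
pos 4: 3 -> fault, evict 5, frames {4,2,3}
At position 4, page 5 is evicted.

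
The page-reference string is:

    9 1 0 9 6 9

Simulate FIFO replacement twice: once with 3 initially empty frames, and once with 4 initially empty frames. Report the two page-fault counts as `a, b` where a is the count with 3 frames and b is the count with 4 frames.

5, 4

3 frames: F F F . F F → 5 faults.
4 frames: F F F . F . → 4 faults.
4 < 5: adding a frame reduced faults, as is typical.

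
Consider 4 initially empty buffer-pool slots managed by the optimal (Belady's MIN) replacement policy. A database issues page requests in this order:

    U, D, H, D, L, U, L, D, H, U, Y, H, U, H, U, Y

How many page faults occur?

U -> miss, frames (U)
D -> miss, frames (U D)
H -> miss, frames (U D H)
D -> hit
L -> miss, frames (U D H L)
U -> hit
L -> hit
D -> hit
H -> hit
U -> hit
Y -> miss, evict L, frames (U D H Y)
H -> hit
U -> hit
H -> hit
U -> hit
Y -> hit
Page faults: 5.

5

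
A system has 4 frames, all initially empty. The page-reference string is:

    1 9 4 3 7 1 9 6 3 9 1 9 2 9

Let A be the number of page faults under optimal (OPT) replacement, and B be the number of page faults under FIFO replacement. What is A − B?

-3

Under OPT: F F F F F . . F . . . . F . → 7 faults.
Under FIFO: F F F F F F F F F . . . F . → 10 faults.
A − B = 7 − 10 = -3.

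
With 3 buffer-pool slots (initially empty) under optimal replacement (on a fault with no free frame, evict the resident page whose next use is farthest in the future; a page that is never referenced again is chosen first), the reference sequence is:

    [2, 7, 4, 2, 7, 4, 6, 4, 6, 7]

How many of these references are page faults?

4

2 → miss, frames {2}
7 → miss, frames {2,7}
4 → miss, frames {2,7,4}
2 → hit
7 → hit
4 → hit
6 → miss, evict 2, frames {7,4,6}
4 → hit
6 → hit
7 → hit
Page faults: 4.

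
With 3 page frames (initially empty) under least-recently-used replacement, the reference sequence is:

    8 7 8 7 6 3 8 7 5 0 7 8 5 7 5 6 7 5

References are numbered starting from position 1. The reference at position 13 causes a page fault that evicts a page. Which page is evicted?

0

pos 1: 8: fault, frames (8)
pos 2: 7: fault, frames (8 7)
pos 3: 8: hit
pos 4: 7: hit
pos 5: 6: fault, frames (8 7 6)
pos 6: 3: fault, evict 8, frames (7 6 3)
pos 7: 8: fault, evict 7, frames (6 3 8)
pos 8: 7: fault, evict 6, frames (3 8 7)
pos 9: 5: fault, evict 3, frames (8 7 5)
pos 10: 0: fault, evict 8, frames (7 5 0)
pos 11: 7: hit
pos 12: 8: fault, evict 5, frames (0 7 8)
pos 13: 5: fault, evict 0, frames (7 8 5)
At position 13, page 0 is evicted.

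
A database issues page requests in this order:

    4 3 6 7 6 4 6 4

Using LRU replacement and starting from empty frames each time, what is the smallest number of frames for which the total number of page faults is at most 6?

2

f=1: 8 faults
f=2: 5 faults
f=3: 5 faults
f=4: 4 faults
Smallest f with faults ≤ 6 is 2.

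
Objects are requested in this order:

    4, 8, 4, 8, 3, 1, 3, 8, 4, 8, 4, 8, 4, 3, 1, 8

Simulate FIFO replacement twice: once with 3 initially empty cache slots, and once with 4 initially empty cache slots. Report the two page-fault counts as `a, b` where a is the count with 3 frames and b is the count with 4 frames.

8, 4

3 frames: F F . . F F . . F F . . . F F . → 8 faults.
4 frames: F F . . F F . . . . . . . . . . → 4 faults.
4 < 8: adding a frame reduced faults, as is typical.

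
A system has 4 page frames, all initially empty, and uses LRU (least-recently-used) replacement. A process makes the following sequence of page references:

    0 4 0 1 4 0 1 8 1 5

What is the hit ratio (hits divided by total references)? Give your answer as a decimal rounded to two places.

0.50

0 → fault, frames (0)
4 → fault, frames (0 4)
0 → hit
1 → fault, frames (4 0 1)
4 → hit
0 → hit
1 → hit
8 → fault, frames (4 0 1 8)
1 → hit
5 → fault, evict 4, frames (0 8 1 5)
Hits: 5 of 10 references → 5/10 = 0.5000.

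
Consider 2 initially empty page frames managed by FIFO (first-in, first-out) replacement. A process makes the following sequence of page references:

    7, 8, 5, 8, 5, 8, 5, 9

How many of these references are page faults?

7 -> fault, frames (7)
8 -> fault, frames (7 8)
5 -> fault, evict 7, frames (8 5)
8 -> hit
5 -> hit
8 -> hit
5 -> hit
9 -> fault, evict 8, frames (5 9)
Page faults: 4.

4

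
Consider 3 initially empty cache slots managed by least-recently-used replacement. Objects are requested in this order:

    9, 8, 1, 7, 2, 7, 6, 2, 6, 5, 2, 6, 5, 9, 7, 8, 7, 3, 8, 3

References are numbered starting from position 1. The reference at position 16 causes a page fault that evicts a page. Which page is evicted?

5

pos 1: 9 → miss, frames (9)
pos 2: 8 → miss, frames (9 8)
pos 3: 1 → miss, frames (9 8 1)
pos 4: 7 → miss, evict 9, frames (8 1 7)
pos 5: 2 → miss, evict 8, frames (1 7 2)
pos 6: 7 → hit
pos 7: 6 → miss, evict 1, frames (2 7 6)
pos 8: 2 → hit
pos 9: 6 → hit
pos 10: 5 → miss, evict 7, frames (2 6 5)
pos 11: 2 → hit
pos 12: 6 → hit
pos 13: 5 → hit
pos 14: 9 → miss, evict 2, frames (6 5 9)
pos 15: 7 → miss, evict 6, frames (5 9 7)
pos 16: 8 → miss, evict 5, frames (9 7 8)
At position 16, page 5 is evicted.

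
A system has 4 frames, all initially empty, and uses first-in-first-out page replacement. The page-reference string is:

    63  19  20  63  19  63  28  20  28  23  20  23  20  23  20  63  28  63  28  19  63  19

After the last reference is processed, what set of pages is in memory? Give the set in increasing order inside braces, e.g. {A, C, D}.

{19, 23, 28, 63}

63 → fault, frames (63)
19 → fault, frames (63 19)
20 → fault, frames (63 19 20)
63 → hit
19 → hit
63 → hit
28 → fault, frames (63 19 20 28)
20 → hit
28 → hit
23 → fault, evict 63, frames (19 20 28 23)
20 → hit
23 → hit
20 → hit
23 → hit
20 → hit
63 → fault, evict 19, frames (20 28 23 63)
28 → hit
63 → hit
28 → hit
19 → fault, evict 20, frames (28 23 63 19)
63 → hit
19 → hit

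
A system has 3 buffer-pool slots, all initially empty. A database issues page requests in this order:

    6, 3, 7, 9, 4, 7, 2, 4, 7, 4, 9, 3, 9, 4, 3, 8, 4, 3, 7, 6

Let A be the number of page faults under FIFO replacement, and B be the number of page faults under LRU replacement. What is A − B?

2

Under FIFO: F F F F F . F . F . F F . F . F . . F F → 13 faults.
Under LRU: F F F F F . F . . . F F . . . F . . F F → 11 faults.
A − B = 13 − 11 = 2.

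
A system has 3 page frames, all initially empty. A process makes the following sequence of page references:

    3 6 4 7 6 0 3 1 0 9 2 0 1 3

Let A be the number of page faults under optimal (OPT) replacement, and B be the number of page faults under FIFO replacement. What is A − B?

-3

Under OPT: F F F F . F . F . F F . . F → 9 faults.
Under FIFO: F F F F . F F F . F F F F F → 12 faults.
A − B = 9 − 12 = -3.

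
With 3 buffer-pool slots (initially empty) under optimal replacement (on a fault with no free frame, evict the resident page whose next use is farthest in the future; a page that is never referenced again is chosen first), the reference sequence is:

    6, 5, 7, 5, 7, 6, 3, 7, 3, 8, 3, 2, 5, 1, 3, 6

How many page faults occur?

8

6 -> fault, frames {6}
5 -> fault, frames {6,5}
7 -> fault, frames {6,5,7}
5 -> hit
7 -> hit
6 -> hit
3 -> fault, evict 6, frames {5,7,3}
7 -> hit
3 -> hit
8 -> fault, evict 7, frames {5,3,8}
3 -> hit
2 -> fault, evict 8, frames {5,3,2}
5 -> hit
1 -> fault, evict 2, frames {5,3,1}
3 -> hit
6 -> fault, evict 1, frames {5,3,6}
Page faults: 8.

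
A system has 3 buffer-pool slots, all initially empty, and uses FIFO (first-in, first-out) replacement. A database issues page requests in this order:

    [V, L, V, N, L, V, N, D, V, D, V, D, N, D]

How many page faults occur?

5

V -> miss, frames {V}
L -> miss, frames {V,L}
V -> hit
N -> miss, frames {V,L,N}
L -> hit
V -> hit
N -> hit
D -> miss, evict V, frames {L,N,D}
V -> miss, evict L, frames {N,D,V}
D -> hit
V -> hit
D -> hit
N -> hit
D -> hit
Page faults: 5.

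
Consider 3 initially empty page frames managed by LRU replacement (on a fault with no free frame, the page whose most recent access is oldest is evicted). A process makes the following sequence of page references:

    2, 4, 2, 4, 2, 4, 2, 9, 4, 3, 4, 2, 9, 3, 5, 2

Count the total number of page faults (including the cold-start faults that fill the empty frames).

9

2: miss, frames (2)
4: miss, frames (2 4)
2: hit
4: hit
2: hit
4: hit
2: hit
9: miss, frames (4 2 9)
4: hit
3: miss, evict 2, frames (9 4 3)
4: hit
2: miss, evict 9, frames (3 4 2)
9: miss, evict 3, frames (4 2 9)
3: miss, evict 4, frames (2 9 3)
5: miss, evict 2, frames (9 3 5)
2: miss, evict 9, frames (3 5 2)
Page faults: 9.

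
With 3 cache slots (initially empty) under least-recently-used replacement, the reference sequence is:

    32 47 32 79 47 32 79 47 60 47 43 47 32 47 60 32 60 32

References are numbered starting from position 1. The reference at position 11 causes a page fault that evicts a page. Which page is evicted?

pos 1: 32: fault, frames [32]
pos 2: 47: fault, frames [32, 47]
pos 3: 32: hit
pos 4: 79: fault, frames [47, 32, 79]
pos 5: 47: hit
pos 6: 32: hit
pos 7: 79: hit
pos 8: 47: hit
pos 9: 60: fault, evict 32, frames [79, 47, 60]
pos 10: 47: hit
pos 11: 43: fault, evict 79, frames [60, 47, 43]
At position 11, page 79 is evicted.

79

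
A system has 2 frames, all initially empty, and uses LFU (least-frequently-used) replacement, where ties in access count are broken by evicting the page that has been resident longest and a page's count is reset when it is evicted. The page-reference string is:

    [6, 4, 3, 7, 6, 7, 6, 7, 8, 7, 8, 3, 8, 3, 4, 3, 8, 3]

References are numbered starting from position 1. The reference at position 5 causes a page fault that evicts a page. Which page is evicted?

pos 1: 6 → miss, frames (6)
pos 2: 4 → miss, frames (6 4)
pos 3: 3 → miss, evict 6, frames (4 3)
pos 4: 7 → miss, evict 4, frames (3 7)
pos 5: 6 → miss, evict 3, frames (7 6)
At position 5, page 3 is evicted.

3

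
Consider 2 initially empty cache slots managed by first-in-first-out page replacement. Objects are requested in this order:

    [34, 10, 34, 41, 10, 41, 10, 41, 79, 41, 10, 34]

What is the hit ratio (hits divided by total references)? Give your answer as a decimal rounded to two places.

34 → fault, frames {34}
10 → fault, frames {34,10}
34 → hit
41 → fault, evict 34, frames {10,41}
10 → hit
41 → hit
10 → hit
41 → hit
79 → fault, evict 10, frames {41,79}
41 → hit
10 → fault, evict 41, frames {79,10}
34 → fault, evict 79, frames {10,34}
Hits: 6 of 12 references → 6/12 = 0.5000.

0.50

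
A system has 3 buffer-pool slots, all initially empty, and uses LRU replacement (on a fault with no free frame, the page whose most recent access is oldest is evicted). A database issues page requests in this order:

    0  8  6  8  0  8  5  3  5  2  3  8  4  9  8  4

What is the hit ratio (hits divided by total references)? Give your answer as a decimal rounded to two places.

0 → miss, frames {0}
8 → miss, frames {0,8}
6 → miss, frames {0,8,6}
8 → hit
0 → hit
8 → hit
5 → miss, evict 6, frames {0,8,5}
3 → miss, evict 0, frames {8,5,3}
5 → hit
2 → miss, evict 8, frames {3,5,2}
3 → hit
8 → miss, evict 5, frames {2,3,8}
4 → miss, evict 2, frames {3,8,4}
9 → miss, evict 3, frames {8,4,9}
8 → hit
4 → hit
Hits: 7 of 16 references → 7/16 = 0.4375.

0.44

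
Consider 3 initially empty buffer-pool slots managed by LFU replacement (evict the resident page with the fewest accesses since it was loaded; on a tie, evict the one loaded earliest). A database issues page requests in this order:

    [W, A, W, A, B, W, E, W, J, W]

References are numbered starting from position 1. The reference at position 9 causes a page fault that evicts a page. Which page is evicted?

E

pos 1: W → miss, frames [W]
pos 2: A → miss, frames [W, A]
pos 3: W → hit
pos 4: A → hit
pos 5: B → miss, frames [W, A, B]
pos 6: W → hit
pos 7: E → miss, evict B, frames [W, A, E]
pos 8: W → hit
pos 9: J → miss, evict E, frames [W, A, J]
At position 9, page E is evicted.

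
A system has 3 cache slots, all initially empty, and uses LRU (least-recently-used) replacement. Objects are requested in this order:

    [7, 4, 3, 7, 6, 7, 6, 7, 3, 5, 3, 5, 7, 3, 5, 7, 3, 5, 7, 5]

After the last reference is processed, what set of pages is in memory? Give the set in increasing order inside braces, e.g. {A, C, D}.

7 → miss, frames (7)
4 → miss, frames (7 4)
3 → miss, frames (7 4 3)
7 → hit
6 → miss, evict 4, frames (3 7 6)
7 → hit
6 → hit
7 → hit
3 → hit
5 → miss, evict 6, frames (7 3 5)
3 → hit
5 → hit
7 → hit
3 → hit
5 → hit
7 → hit
3 → hit
5 → hit
7 → hit
5 → hit

{3, 5, 7}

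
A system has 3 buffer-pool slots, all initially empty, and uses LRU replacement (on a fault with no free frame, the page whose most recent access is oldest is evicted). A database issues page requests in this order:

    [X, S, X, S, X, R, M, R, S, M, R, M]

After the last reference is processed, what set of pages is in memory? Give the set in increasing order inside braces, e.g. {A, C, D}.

X -> miss, frames (X)
S -> miss, frames (X S)
X -> hit
S -> hit
X -> hit
R -> miss, frames (S X R)
M -> miss, evict S, frames (X R M)
R -> hit
S -> miss, evict X, frames (M R S)
M -> hit
R -> hit
M -> hit

{M, R, S}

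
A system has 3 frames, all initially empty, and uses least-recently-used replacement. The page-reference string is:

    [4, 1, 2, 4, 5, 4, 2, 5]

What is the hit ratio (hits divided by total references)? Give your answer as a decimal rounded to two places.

4 → fault, frames [4]
1 → fault, frames [4, 1]
2 → fault, frames [4, 1, 2]
4 → hit
5 → fault, evict 1, frames [2, 4, 5]
4 → hit
2 → hit
5 → hit
Hits: 4 of 8 references → 4/8 = 0.5000.

0.50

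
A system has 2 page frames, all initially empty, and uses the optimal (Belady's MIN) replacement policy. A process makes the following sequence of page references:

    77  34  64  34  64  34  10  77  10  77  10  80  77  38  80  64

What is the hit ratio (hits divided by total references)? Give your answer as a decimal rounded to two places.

77 → miss, frames {77}
34 → miss, frames {77,34}
64 → miss, evict 77, frames {34,64}
34 → hit
64 → hit
34 → hit
10 → miss, evict 34, frames {64,10}
77 → miss, evict 64, frames {10,77}
10 → hit
77 → hit
10 → hit
80 → miss, evict 10, frames {77,80}
77 → hit
38 → miss, evict 77, frames {80,38}
80 → hit
64 → miss, evict 38, frames {80,64}
Hits: 8 of 16 references → 8/16 = 0.5000.

0.50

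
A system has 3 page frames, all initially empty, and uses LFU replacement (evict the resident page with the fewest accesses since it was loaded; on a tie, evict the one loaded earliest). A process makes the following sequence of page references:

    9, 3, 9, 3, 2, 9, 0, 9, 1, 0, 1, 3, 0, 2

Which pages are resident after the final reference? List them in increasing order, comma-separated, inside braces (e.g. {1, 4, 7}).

{2, 3, 9}

9 -> fault, frames (9)
3 -> fault, frames (9 3)
9 -> hit
3 -> hit
2 -> fault, frames (9 3 2)
9 -> hit
0 -> fault, evict 2, frames (9 3 0)
9 -> hit
1 -> fault, evict 0, frames (9 3 1)
0 -> fault, evict 1, frames (9 3 0)
1 -> fault, evict 0, frames (9 3 1)
3 -> hit
0 -> fault, evict 1, frames (9 3 0)
2 -> fault, evict 0, frames (9 3 2)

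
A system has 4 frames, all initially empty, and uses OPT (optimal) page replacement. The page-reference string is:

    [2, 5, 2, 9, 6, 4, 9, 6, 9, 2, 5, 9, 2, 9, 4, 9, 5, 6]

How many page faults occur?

7

2 → miss, frames [2]
5 → miss, frames [2, 5]
2 → hit
9 → miss, frames [2, 5, 9]
6 → miss, frames [2, 5, 9, 6]
4 → miss, evict 5, frames [2, 9, 6, 4]
9 → hit
6 → hit
9 → hit
2 → hit
5 → miss, evict 6, frames [2, 9, 4, 5]
9 → hit
2 → hit
9 → hit
4 → hit
9 → hit
5 → hit
6 → miss, evict 5, frames [2, 9, 4, 6]
Page faults: 7.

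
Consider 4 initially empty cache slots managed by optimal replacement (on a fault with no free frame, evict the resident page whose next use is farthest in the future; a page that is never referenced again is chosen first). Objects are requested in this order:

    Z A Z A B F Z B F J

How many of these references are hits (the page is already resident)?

Z → fault, frames {Z}
A → fault, frames {Z,A}
Z → hit
A → hit
B → fault, frames {Z,A,B}
F → fault, frames {Z,A,B,F}
Z → hit
B → hit
F → hit
J → fault, evict F, frames {Z,A,B,J}
Hits: 5.

5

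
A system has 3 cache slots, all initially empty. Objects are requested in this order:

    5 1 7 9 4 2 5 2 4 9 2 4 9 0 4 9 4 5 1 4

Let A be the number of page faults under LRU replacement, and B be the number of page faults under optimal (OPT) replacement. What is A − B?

1

Under LRU: F F F F F F F . . F . . . F . . . F F . → 11 faults.
Under OPT: F F F F F F . . . F . . . F . . . F F . → 10 faults.
A − B = 11 − 10 = 1.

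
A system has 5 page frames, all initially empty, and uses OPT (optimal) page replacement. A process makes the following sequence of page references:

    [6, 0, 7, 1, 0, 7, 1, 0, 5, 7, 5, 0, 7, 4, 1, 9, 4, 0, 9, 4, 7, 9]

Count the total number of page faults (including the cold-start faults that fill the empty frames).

7

6: fault, frames (6)
0: fault, frames (6 0)
7: fault, frames (6 0 7)
1: fault, frames (6 0 7 1)
0: hit
7: hit
1: hit
0: hit
5: fault, frames (6 0 7 1 5)
7: hit
5: hit
0: hit
7: hit
4: fault, evict 5, frames (6 0 7 1 4)
1: hit
9: fault, evict 1, frames (6 0 7 4 9)
4: hit
0: hit
9: hit
4: hit
7: hit
9: hit
Page faults: 7.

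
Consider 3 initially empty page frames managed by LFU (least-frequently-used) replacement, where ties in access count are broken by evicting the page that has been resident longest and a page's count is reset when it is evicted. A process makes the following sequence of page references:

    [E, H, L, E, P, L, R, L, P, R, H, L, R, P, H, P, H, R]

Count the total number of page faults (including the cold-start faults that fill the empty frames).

14

E → miss, frames [E]
H → miss, frames [E, H]
L → miss, frames [E, H, L]
E → hit
P → miss, evict H, frames [E, L, P]
L → hit
R → miss, evict P, frames [E, L, R]
L → hit
P → miss, evict R, frames [E, L, P]
R → miss, evict P, frames [E, L, R]
H → miss, evict R, frames [E, L, H]
L → hit
R → miss, evict H, frames [E, L, R]
P → miss, evict R, frames [E, L, P]
H → miss, evict P, frames [E, L, H]
P → miss, evict H, frames [E, L, P]
H → miss, evict P, frames [E, L, H]
R → miss, evict H, frames [E, L, R]
Page faults: 14.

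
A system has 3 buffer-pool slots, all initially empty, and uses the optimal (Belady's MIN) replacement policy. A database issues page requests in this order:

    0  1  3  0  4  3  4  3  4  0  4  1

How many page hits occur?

7

0 -> miss, frames [0]
1 -> miss, frames [0, 1]
3 -> miss, frames [0, 1, 3]
0 -> hit
4 -> miss, evict 1, frames [0, 3, 4]
3 -> hit
4 -> hit
3 -> hit
4 -> hit
0 -> hit
4 -> hit
1 -> miss, evict 4, frames [0, 3, 1]
Hits: 7.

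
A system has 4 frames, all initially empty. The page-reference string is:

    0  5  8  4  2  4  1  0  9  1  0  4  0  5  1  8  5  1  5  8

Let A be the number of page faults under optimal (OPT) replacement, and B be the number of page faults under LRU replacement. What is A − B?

Under OPT: F F F F F . F . F . . . . F . F . . . . → 9 faults.
Under LRU: F F F F F . F F F . . . . F . F . . . . → 10 faults.
A − B = 9 − 10 = -1.

-1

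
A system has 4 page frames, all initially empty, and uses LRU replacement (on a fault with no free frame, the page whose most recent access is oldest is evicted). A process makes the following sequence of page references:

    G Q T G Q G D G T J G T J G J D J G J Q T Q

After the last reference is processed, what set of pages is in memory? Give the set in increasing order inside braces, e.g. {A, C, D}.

G -> miss, frames {G}
Q -> miss, frames {G,Q}
T -> miss, frames {G,Q,T}
G -> hit
Q -> hit
G -> hit
D -> miss, frames {T,Q,G,D}
G -> hit
T -> hit
J -> miss, evict Q, frames {D,G,T,J}
G -> hit
T -> hit
J -> hit
G -> hit
J -> hit
D -> hit
J -> hit
G -> hit
J -> hit
Q -> miss, evict T, frames {D,G,J,Q}
T -> miss, evict D, frames {G,J,Q,T}
Q -> hit

{G, J, Q, T}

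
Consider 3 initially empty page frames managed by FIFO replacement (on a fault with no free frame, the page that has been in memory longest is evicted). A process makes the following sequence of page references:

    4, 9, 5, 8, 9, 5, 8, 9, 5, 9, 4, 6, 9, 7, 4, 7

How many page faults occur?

4 → fault, frames {4}
9 → fault, frames {4,9}
5 → fault, frames {4,9,5}
8 → fault, evict 4, frames {9,5,8}
9 → hit
5 → hit
8 → hit
9 → hit
5 → hit
9 → hit
4 → fault, evict 9, frames {5,8,4}
6 → fault, evict 5, frames {8,4,6}
9 → fault, evict 8, frames {4,6,9}
7 → fault, evict 4, frames {6,9,7}
4 → fault, evict 6, frames {9,7,4}
7 → hit
Page faults: 9.

9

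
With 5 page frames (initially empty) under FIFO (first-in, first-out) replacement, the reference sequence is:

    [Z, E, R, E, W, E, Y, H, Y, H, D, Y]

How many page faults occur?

7

Z: fault, frames {Z}
E: fault, frames {Z,E}
R: fault, frames {Z,E,R}
E: hit
W: fault, frames {Z,E,R,W}
E: hit
Y: fault, frames {Z,E,R,W,Y}
H: fault, evict Z, frames {E,R,W,Y,H}
Y: hit
H: hit
D: fault, evict E, frames {R,W,Y,H,D}
Y: hit
Page faults: 7.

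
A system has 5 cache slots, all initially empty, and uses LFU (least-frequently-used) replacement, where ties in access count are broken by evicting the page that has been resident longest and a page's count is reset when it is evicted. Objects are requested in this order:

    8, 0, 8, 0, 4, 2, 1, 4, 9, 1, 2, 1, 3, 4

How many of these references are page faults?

8 -> fault, frames {8}
0 -> fault, frames {8,0}
8 -> hit
0 -> hit
4 -> fault, frames {8,0,4}
2 -> fault, frames {8,0,4,2}
1 -> fault, frames {8,0,4,2,1}
4 -> hit
9 -> fault, evict 2, frames {8,0,4,1,9}
1 -> hit
2 -> fault, evict 9, frames {8,0,4,1,2}
1 -> hit
3 -> fault, evict 2, frames {8,0,4,1,3}
4 -> hit
Page faults: 8.

8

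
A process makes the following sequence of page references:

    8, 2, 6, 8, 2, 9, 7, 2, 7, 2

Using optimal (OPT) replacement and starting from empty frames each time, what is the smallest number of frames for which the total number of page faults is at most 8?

2

f=1: 10 faults
f=2: 6 faults
f=3: 5 faults
f=4: 5 faults
f=5: 5 faults
Smallest f with faults ≤ 8 is 2.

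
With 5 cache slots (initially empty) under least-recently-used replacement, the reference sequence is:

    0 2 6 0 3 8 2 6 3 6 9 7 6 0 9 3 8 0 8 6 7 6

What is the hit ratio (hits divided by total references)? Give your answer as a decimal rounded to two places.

0 -> fault, frames [0]
2 -> fault, frames [0, 2]
6 -> fault, frames [0, 2, 6]
0 -> hit
3 -> fault, frames [2, 6, 0, 3]
8 -> fault, frames [2, 6, 0, 3, 8]
2 -> hit
6 -> hit
3 -> hit
6 -> hit
9 -> fault, evict 0, frames [8, 2, 3, 6, 9]
7 -> fault, evict 8, frames [2, 3, 6, 9, 7]
6 -> hit
0 -> fault, evict 2, frames [3, 9, 7, 6, 0]
9 -> hit
3 -> hit
8 -> fault, evict 7, frames [6, 0, 9, 3, 8]
0 -> hit
8 -> hit
6 -> hit
7 -> fault, evict 9, frames [3, 0, 8, 6, 7]
6 -> hit
Hits: 12 of 22 references → 12/22 = 0.5455.

0.55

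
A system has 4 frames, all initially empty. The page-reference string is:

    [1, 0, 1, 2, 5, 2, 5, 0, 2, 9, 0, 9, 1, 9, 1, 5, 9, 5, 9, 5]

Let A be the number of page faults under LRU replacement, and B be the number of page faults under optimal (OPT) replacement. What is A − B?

Under LRU: F F . F F . . . . F . . F . . F . . . . → 7 faults.
Under OPT: F F . F F . . . . F . . . . . . . . . . → 5 faults.
A − B = 7 − 5 = 2.

2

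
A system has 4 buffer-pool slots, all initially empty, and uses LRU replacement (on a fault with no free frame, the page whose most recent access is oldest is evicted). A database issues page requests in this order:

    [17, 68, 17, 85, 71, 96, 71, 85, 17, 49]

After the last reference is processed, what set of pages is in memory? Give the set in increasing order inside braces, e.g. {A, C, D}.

17: fault, frames [17]
68: fault, frames [17, 68]
17: hit
85: fault, frames [68, 17, 85]
71: fault, frames [68, 17, 85, 71]
96: fault, evict 68, frames [17, 85, 71, 96]
71: hit
85: hit
17: hit
49: fault, evict 96, frames [71, 85, 17, 49]

{17, 49, 71, 85}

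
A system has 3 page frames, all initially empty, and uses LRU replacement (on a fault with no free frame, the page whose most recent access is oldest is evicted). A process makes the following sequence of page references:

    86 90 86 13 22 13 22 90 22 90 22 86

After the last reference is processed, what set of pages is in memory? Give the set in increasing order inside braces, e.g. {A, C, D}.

86: miss, frames [86]
90: miss, frames [86, 90]
86: hit
13: miss, frames [90, 86, 13]
22: miss, evict 90, frames [86, 13, 22]
13: hit
22: hit
90: miss, evict 86, frames [13, 22, 90]
22: hit
90: hit
22: hit
86: miss, evict 13, frames [90, 22, 86]

{22, 86, 90}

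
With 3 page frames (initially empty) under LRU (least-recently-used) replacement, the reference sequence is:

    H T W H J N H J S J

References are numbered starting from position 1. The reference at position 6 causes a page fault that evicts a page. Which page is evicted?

W

pos 1: H -> fault, frames [H]
pos 2: T -> fault, frames [H, T]
pos 3: W -> fault, frames [H, T, W]
pos 4: H -> hit
pos 5: J -> fault, evict T, frames [W, H, J]
pos 6: N -> fault, evict W, frames [H, J, N]
At position 6, page W is evicted.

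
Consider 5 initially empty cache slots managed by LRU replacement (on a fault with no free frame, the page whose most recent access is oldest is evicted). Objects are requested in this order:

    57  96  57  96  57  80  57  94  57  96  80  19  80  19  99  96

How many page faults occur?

6

57 → fault, frames (57)
96 → fault, frames (57 96)
57 → hit
96 → hit
57 → hit
80 → fault, frames (96 57 80)
57 → hit
94 → fault, frames (96 80 57 94)
57 → hit
96 → hit
80 → hit
19 → fault, frames (94 57 96 80 19)
80 → hit
19 → hit
99 → fault, evict 94, frames (57 96 80 19 99)
96 → hit
Page faults: 6.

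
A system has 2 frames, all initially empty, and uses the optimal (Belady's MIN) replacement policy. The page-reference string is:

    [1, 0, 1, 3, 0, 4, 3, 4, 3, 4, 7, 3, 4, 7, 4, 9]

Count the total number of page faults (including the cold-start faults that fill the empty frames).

7

1 -> fault, frames (1)
0 -> fault, frames (1 0)
1 -> hit
3 -> fault, evict 1, frames (0 3)
0 -> hit
4 -> fault, evict 0, frames (3 4)
3 -> hit
4 -> hit
3 -> hit
4 -> hit
7 -> fault, evict 4, frames (3 7)
3 -> hit
4 -> fault, evict 3, frames (7 4)
7 -> hit
4 -> hit
9 -> fault, evict 4, frames (7 9)
Page faults: 7.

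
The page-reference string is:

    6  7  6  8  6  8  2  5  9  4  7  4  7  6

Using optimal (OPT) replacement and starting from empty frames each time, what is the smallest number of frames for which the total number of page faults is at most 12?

2

f=1: 14 faults
f=2: 9 faults
f=3: 7 faults
f=4: 7 faults
f=5: 7 faults
f=6: 7 faults
f=7: 7 faults
Smallest f with faults ≤ 12 is 2.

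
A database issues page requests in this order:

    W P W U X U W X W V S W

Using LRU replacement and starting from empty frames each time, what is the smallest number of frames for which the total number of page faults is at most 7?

3

f=1: 12 faults
f=2: 9 faults
f=3: 6 faults
f=4: 6 faults
f=5: 6 faults
f=6: 6 faults
Smallest f with faults ≤ 7 is 3.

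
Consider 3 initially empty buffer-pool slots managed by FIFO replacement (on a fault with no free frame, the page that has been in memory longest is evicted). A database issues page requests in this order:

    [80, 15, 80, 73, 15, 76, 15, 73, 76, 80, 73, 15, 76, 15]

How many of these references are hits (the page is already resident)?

80 -> fault, frames [80]
15 -> fault, frames [80, 15]
80 -> hit
73 -> fault, frames [80, 15, 73]
15 -> hit
76 -> fault, evict 80, frames [15, 73, 76]
15 -> hit
73 -> hit
76 -> hit
80 -> fault, evict 15, frames [73, 76, 80]
73 -> hit
15 -> fault, evict 73, frames [76, 80, 15]
76 -> hit
15 -> hit
Hits: 8.

8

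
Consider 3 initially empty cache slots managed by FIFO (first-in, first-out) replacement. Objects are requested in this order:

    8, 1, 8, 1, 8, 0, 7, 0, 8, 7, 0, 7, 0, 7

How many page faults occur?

5

8: fault, frames [8]
1: fault, frames [8, 1]
8: hit
1: hit
8: hit
0: fault, frames [8, 1, 0]
7: fault, evict 8, frames [1, 0, 7]
0: hit
8: fault, evict 1, frames [0, 7, 8]
7: hit
0: hit
7: hit
0: hit
7: hit
Page faults: 5.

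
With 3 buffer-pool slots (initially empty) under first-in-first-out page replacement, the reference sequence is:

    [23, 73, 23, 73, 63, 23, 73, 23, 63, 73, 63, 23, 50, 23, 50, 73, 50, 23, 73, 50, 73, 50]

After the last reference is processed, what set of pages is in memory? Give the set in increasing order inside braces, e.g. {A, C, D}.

23: fault, frames {23}
73: fault, frames {23,73}
23: hit
73: hit
63: fault, frames {23,73,63}
23: hit
73: hit
23: hit
63: hit
73: hit
63: hit
23: hit
50: fault, evict 23, frames {73,63,50}
23: fault, evict 73, frames {63,50,23}
50: hit
73: fault, evict 63, frames {50,23,73}
50: hit
23: hit
73: hit
50: hit
73: hit
50: hit

{23, 50, 73}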